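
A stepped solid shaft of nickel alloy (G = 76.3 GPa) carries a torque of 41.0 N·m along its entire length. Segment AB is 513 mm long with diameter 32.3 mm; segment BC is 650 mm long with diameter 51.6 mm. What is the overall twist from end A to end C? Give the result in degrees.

0.177°

J_AB = π(0.0323)⁴/32 = 1.07×10^-7 m⁴; J_BC = π(0.0516)⁴/32 = 6.96×10^-7 m⁴.
θ = (T/G)·Σ L_i/J_i = (41.00/76.3×10⁹)·(0.513/1.07×10^-7 + 0.650/6.96×10^-7) = 3.082×10^-3 rad.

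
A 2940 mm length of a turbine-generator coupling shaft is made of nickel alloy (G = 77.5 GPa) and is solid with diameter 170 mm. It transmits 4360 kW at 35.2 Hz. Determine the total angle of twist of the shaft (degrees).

0.523°

ω = 2π·35.2 = 221.2 rad/s, so T = P/ω = 4360×10³ / 221.2 = 19710 N·m.
J = πd⁴/32 = π(0.170)⁴/32 = 8.200×10^-5 m⁴.
θ = T·L/(G·J) = 19710 × 2.94 / (77.5×10⁹ × 8.200×10^-5) = 9.120×10^-3 rad.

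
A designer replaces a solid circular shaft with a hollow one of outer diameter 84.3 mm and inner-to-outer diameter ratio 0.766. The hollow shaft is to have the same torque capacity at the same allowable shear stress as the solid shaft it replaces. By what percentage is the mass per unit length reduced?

45.2 %

Equal τ_max and T ⇒ the solid shaft needs d_s³ = d_o³(1−k⁴), so d_s = 84.3·(1−0.766⁴)^(1/3) = 73.24 mm.
Area ratio A_h/A_s = d_o²(1−k²)/d_s² = (1−k²)/(1−k⁴)^(2/3) = 0.5475.
Mass saving = 1 − 0.5475 = 45.2 %.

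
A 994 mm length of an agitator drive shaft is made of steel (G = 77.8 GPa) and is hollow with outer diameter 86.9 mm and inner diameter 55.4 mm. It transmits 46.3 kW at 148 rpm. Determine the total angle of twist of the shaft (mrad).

8.17 mrad

ω = 2π·148/60 = 15.50 rad/s, so T = P/ω = 46.3×10³ / 15.50 = 2987 N·m.
J = π(d_o⁴ − d_i⁴)/32 = π(0.0869⁴ − 0.0554⁴)/32 = 4.674×10^-6 m⁴.
θ = T·L/(G·J) = 2987 × 0.994 / (77.8×10⁹ × 4.674×10^-6) = 8.166×10^-3 rad.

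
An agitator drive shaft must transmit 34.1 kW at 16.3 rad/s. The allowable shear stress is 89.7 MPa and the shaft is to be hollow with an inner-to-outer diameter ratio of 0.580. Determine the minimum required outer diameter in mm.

ω = 16.3 rad/s, so T = P/ω = 34.1×10³ / 16.30 = 2092 N·m.
For a hollow shaft with d_i/d_o = 0.580: τ_max = 16T/(π d_o³ (1−k⁴)), so d_o = [16T/(π τ_allow (1−k⁴))]^(1/3) = [16·2092/(π·8.97×10^7·0.8868)]^(1/3) = 0.05116 m.

51.2 mm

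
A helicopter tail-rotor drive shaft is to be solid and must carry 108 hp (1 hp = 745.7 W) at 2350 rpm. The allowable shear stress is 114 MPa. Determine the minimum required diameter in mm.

ω = 2π·2350/60 = 246.1 rad/s, so T = P/ω = 108×745.7 / 246.1 = 327.3 N·m.
For a solid shaft τ_max = 16T/(πd³), so d = (16T/(π τ_allow))^(1/3) = (16·327.3/(π·1.14×10^8))^(1/3) = 0.02445 m.

24.5 mm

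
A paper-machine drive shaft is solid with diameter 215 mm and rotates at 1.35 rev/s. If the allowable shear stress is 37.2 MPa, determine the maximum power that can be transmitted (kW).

J = πd⁴/32 = π(0.215)⁴/32 = 2.098×10^-4 m⁴.
T_max = τ_allow·J/r = 3.72×10^7 × 2.098×10^-4 / 0.107 = 72590 N·m.
ω = 2π·1.35 = 8.482 rad/s, so P_max = T_max·ω = 6.157×10^5 W.

616 kW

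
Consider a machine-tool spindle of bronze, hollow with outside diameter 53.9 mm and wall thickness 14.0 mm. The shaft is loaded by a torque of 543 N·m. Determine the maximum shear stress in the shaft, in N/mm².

18.7 N/mm²

J = π(d_o⁴ − d_i⁴)/32 = π(0.0539⁴ − 0.0259⁴)/32 = 7.844×10^-7 m⁴.
τ_max = T·r/J = 543.0 × 0.0269 / 7.844×10^-7 = 1.866×10^7 Pa.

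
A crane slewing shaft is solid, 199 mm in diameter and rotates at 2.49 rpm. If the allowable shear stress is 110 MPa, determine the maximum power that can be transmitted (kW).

J = πd⁴/32 = π(0.199)⁴/32 = 1.540×10^-4 m⁴.
T_max = τ_allow·J/r = 1.10×10^8 × 1.540×10^-4 / 0.0995 = 170200 N·m.
ω = 2π·2.49/60 = 0.2608 rad/s, so P_max = T_max·ω = 4.438×10^4 W.

44.4 kW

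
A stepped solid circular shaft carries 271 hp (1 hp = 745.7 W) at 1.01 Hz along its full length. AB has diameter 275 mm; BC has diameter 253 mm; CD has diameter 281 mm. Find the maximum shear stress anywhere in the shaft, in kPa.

ω = 2π·1.01 = 6.346 rad/s, so T = P/ω = 271×745.7 / 6.346 = 31840 N·m.
Under the same torque, τ_max = 16T/(πd³) is largest where d is smallest — segment BC (d = 253 mm).
τ_max = 16·31840/(π·(0.253)³) = 1.001×10^7 Pa.

10000 kPa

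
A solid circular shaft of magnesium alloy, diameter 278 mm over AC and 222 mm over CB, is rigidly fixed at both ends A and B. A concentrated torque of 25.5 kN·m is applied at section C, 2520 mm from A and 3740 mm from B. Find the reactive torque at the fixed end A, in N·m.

Compatibility: T_A·a/J_AC = T_B·b/J_CB with T_A + T_B = T₀.
J_AC = 5.86×10^-4 m⁴, J_CB = 2.38×10^-4 m⁴, so T_A = T₀·(J_AC/a)/((J_AC/a)+(J_CB/b)) = 20020 N·m, T_B = 5484 N·m.

20000 N·m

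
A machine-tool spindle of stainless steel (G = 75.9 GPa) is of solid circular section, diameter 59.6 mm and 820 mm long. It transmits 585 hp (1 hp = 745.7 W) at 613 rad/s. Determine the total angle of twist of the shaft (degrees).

ω = 613 rad/s, so T = P/ω = 585×745.7 / 613.0 = 711.6 N·m.
J = πd⁴/32 = π(0.0596)⁴/32 = 1.239×10^-6 m⁴.
θ = T·L/(G·J) = 711.6 × 0.820 / (75.9×10⁹ × 1.239×10^-6) = 6.206×10^-3 rad.

0.356°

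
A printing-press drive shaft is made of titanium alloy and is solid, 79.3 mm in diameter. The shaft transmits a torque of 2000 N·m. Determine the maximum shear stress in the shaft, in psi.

J = πd⁴/32 = π(0.0793)⁴/32 = 3.882×10^-6 m⁴.
τ_max = T·r/J = 2000 × 0.0396 / 3.882×10^-6 = 2.043×10^7 Pa.

2960 psi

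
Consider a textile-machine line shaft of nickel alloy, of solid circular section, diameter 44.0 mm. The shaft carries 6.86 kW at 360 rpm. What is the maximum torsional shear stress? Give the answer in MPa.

ω = 2π·360/60 = 37.70 rad/s, so T = P/ω = 6.86×10³ / 37.70 = 182.0 N·m.
J = πd⁴/32 = π(0.0440)⁴/32 = 3.680×10^-7 m⁴.
τ_max = T·r/J = 182.0 × 0.0220 / 3.680×10^-7 = 1.088×10^7 Pa.

10.9 MPa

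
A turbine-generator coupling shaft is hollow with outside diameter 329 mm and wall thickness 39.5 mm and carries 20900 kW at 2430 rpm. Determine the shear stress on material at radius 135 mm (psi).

2100 psi

ω = 2π·2430/60 = 254.5 rad/s, so T = P/ω = 20900×10³ / 254.5 = 82130 N·m.
J = π(d_o⁴ − d_i⁴)/32 = π(0.329⁴ − 0.250⁴)/32 = 7.667×10^-4 m⁴.
Shear stress varies linearly with radius: τ = T·r/J = 82130 × 0.135 / 7.667×10^-4 = 1.446×10^7 Pa.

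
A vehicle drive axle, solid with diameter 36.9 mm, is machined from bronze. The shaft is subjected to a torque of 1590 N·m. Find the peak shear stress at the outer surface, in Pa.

1.61e8 Pa

J = πd⁴/32 = π(0.0369)⁴/32 = 1.820×10^-7 m⁴.
τ_max = T·r/J = 1590 × 0.0184 / 1.820×10^-7 = 1.612×10^8 Pa.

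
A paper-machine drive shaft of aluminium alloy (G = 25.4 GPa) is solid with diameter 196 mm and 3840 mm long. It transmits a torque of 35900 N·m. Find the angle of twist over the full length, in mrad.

J = πd⁴/32 = π(0.196)⁴/32 = 1.449×10^-4 m⁴.
θ = T·L/(G·J) = 35900 × 3.84 / (25.4×10⁹ × 1.449×10^-4) = 0.03746 rad.

37.5 mrad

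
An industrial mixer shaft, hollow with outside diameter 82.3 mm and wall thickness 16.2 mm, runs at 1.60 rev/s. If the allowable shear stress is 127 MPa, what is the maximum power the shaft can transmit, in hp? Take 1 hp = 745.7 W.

162 hp

J = π(d_o⁴ − d_i⁴)/32 = π(0.0823⁴ − 0.0499⁴)/32 = 3.895×10^-6 m⁴.
T_max = τ_allow·J/r = 1.27×10^8 × 3.895×10^-6 / 0.0411 = 12020 N·m.
ω = 2π·1.60 = 10.05 rad/s, so P_max = T_max·ω = 1.209×10^5 W.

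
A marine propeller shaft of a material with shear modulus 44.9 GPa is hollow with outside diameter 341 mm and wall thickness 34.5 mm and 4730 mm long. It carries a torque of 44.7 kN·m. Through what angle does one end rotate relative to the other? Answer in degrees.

0.341°

J = π(d_o⁴ − d_i⁴)/32 = π(0.341⁴ − 0.272⁴)/32 = 7.901×10^-4 m⁴.
θ = T·L/(G·J) = 44700 × 4.73 / (44.9×10⁹ × 7.901×10^-4) = 5.960×10^-3 rad.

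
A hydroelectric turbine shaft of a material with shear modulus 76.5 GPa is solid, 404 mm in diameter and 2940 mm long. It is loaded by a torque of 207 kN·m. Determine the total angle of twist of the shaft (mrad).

J = πd⁴/32 = π(0.404)⁴/32 = 2.615×10^-3 m⁴.
θ = T·L/(G·J) = 207000 × 2.94 / (76.5×10⁹ × 2.615×10^-3) = 3.042×10^-3 rad.

3.04 mrad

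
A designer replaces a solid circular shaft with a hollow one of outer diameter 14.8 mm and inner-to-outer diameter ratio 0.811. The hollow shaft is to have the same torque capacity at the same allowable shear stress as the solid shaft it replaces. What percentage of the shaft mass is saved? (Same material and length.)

50.1 %

Equal τ_max and T ⇒ the solid shaft needs d_s³ = d_o³(1−k⁴), so d_s = 14.8·(1−0.811⁴)^(1/3) = 12.25 mm.
Area ratio A_h/A_s = d_o²(1−k²)/d_s² = (1−k²)/(1−k⁴)^(2/3) = 0.4994.
Mass saving = 1 − 0.4994 = 50.1 %.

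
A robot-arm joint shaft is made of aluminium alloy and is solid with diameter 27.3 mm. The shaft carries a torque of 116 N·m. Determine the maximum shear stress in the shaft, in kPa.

29000 kPa

J = πd⁴/32 = π(0.0273)⁴/32 = 5.453×10^-8 m⁴.
τ_max = T·r/J = 116.0 × 0.0137 / 5.453×10^-8 = 2.904×10^7 Pa.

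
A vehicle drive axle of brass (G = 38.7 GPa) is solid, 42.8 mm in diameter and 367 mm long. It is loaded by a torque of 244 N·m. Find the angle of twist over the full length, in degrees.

0.402°

J = πd⁴/32 = π(0.0428)⁴/32 = 3.294×10^-7 m⁴.
θ = T·L/(G·J) = 244.0 × 0.367 / (38.7×10⁹ × 3.294×10^-7) = 7.024×10^-3 rad.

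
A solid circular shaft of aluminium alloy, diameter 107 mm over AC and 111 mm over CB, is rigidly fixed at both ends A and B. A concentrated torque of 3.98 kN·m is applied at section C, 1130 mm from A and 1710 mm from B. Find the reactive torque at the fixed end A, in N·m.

Compatibility: T_A·a/J_AC = T_B·b/J_CB with T_A + T_B = T₀.
J_AC = 1.29×10^-5 m⁴, J_CB = 1.49×10^-5 m⁴, so T_A = T₀·(J_AC/a)/((J_AC/a)+(J_CB/b)) = 2255 N·m, T_B = 1725 N·m.

2250 N·m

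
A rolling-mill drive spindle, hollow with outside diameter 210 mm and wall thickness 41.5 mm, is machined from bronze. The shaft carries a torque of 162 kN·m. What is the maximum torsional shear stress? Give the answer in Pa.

1.03e8 Pa

J = π(d_o⁴ − d_i⁴)/32 = π(0.210⁴ − 0.127⁴)/32 = 1.654×10^-4 m⁴.
τ_max = T·r/J = 162000 × 0.105 / 1.654×10^-4 = 1.028×10^8 Pa.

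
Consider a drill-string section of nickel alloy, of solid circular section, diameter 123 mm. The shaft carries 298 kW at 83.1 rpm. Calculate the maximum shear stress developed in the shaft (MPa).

93.7 MPa

ω = 2π·83.1/60 = 8.702 rad/s, so T = P/ω = 298×10³ / 8.702 = 34240 N·m.
J = πd⁴/32 = π(0.123)⁴/32 = 2.247×10^-5 m⁴.
τ_max = T·r/J = 34240 × 0.0615 / 2.247×10^-5 = 9.372×10^7 Pa.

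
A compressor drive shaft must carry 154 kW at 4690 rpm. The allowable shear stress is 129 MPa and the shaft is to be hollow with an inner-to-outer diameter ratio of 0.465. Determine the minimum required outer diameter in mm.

23.5 mm

ω = 2π·4690/60 = 491.1 rad/s, so T = P/ω = 154×10³ / 491.1 = 313.6 N·m.
For a hollow shaft with d_i/d_o = 0.465: τ_max = 16T/(π d_o³ (1−k⁴)), so d_o = [16T/(π τ_allow (1−k⁴))]^(1/3) = [16·313.6/(π·1.29×10^8·0.9532)]^(1/3) = 0.02351 m.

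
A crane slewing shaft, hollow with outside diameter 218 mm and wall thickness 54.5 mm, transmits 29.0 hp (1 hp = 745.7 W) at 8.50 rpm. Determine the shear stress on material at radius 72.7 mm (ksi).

1.23 ksi

ω = 2π·8.50/60 = 0.8901 rad/s, so T = P/ω = 29.0×745.7 / 0.8901 = 24290 N·m.
J = π(d_o⁴ − d_i⁴)/32 = π(0.218⁴ − 0.109⁴)/32 = 2.079×10^-4 m⁴.
Shear stress varies linearly with radius: τ = T·r/J = 24290 × 0.0727 / 2.079×10^-4 = 8.497×10^6 Pa.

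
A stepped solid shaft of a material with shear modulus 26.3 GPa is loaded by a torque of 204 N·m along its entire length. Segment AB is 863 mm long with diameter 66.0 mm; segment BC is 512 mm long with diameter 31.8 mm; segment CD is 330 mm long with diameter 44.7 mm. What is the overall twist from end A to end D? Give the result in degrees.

J_AB = π(0.0660)⁴/32 = 1.86×10^-6 m⁴; J_BC = π(0.0318)⁴/32 = 1.00×10^-7 m⁴; J_CD = π(0.0447)⁴/32 = 3.92×10^-7 m⁴.
θ = (T/G)·Σ L_i/J_i = (204.0/26.3×10⁹)·(0.863/1.86×10^-6 + 0.512/1.00×10^-7 + 0.330/3.92×10^-7) = 0.04968 rad.

2.85°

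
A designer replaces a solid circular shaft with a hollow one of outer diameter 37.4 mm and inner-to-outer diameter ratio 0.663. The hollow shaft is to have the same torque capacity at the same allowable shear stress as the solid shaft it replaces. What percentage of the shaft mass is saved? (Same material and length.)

35.3 %

Equal τ_max and T ⇒ the solid shaft needs d_s³ = d_o³(1−k⁴), so d_s = 37.4·(1−0.663⁴)^(1/3) = 34.82 mm.
Area ratio A_h/A_s = d_o²(1−k²)/d_s² = (1−k²)/(1−k⁴)^(2/3) = 0.6467.
Mass saving = 1 − 0.6467 = 35.3 %.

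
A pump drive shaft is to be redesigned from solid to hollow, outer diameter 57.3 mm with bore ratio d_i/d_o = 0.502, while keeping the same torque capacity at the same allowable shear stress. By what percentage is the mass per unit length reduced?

Equal τ_max and T ⇒ the solid shaft needs d_s³ = d_o³(1−k⁴), so d_s = 57.3·(1−0.502⁴)^(1/3) = 56.06 mm.
Area ratio A_h/A_s = d_o²(1−k²)/d_s² = (1−k²)/(1−k⁴)^(2/3) = 0.7814.
Mass saving = 1 − 0.7814 = 21.9 %.

21.9 %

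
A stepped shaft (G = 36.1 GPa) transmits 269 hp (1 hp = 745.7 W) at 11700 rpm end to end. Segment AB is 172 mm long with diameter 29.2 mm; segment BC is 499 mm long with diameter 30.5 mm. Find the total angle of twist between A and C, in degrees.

ω = 2π·11700/60 = 1225 rad/s, so T = P/ω = 269×745.7 / 1225 = 163.7 N·m.
J_AB = π(0.0292)⁴/32 = 7.14×10^-8 m⁴; J_BC = π(0.0305)⁴/32 = 8.50×10^-8 m⁴.
θ = (T/G)·Σ L_i/J_i = (163.7/36.1×10⁹)·(0.172/7.14×10^-8 + 0.499/8.50×10^-8) = 0.03757 rad.

2.15°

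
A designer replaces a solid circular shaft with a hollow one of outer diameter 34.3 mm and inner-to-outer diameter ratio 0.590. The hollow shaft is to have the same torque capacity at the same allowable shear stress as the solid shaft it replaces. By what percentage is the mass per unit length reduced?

28.9 %

Equal τ_max and T ⇒ the solid shaft needs d_s³ = d_o³(1−k⁴), so d_s = 34.3·(1−0.590⁴)^(1/3) = 32.85 mm.
Area ratio A_h/A_s = d_o²(1−k²)/d_s² = (1−k²)/(1−k⁴)^(2/3) = 0.7105.
Mass saving = 1 − 0.7105 = 28.9 %.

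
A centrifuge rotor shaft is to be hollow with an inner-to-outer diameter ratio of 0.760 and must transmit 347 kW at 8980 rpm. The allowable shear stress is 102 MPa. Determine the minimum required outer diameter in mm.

30.2 mm

ω = 2π·8980/60 = 940.4 rad/s, so T = P/ω = 347×10³ / 940.4 = 369.0 N·m.
For a hollow shaft with d_i/d_o = 0.760: τ_max = 16T/(π d_o³ (1−k⁴)), so d_o = [16T/(π τ_allow (1−k⁴))]^(1/3) = [16·369.0/(π·1.02×10^8·0.6664)]^(1/3) = 0.03024 m.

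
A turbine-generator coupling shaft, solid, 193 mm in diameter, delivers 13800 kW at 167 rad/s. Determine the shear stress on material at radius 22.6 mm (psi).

1990 psi

ω = 167 rad/s, so T = P/ω = 13800×10³ / 167.0 = 82630 N·m.
J = πd⁴/32 = π(0.193)⁴/32 = 1.362×10^-4 m⁴.
Shear stress varies linearly with radius: τ = T·r/J = 82630 × 0.0226 / 1.362×10^-4 = 1.371×10^7 Pa.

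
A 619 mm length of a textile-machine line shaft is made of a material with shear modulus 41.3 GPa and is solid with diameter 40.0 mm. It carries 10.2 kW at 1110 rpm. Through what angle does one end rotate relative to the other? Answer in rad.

0.00523 rad

ω = 2π·1110/60 = 116.2 rad/s, so T = P/ω = 10.2×10³ / 116.2 = 87.75 N·m.
J = πd⁴/32 = π(0.0400)⁴/32 = 2.513×10^-7 m⁴.
θ = T·L/(G·J) = 87.75 × 0.619 / (41.3×10⁹ × 2.513×10^-7) = 5.233×10^-3 rad.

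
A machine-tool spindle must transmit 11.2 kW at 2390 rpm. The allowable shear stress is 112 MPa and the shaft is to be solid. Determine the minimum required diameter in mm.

ω = 2π·2390/60 = 250.3 rad/s, so T = P/ω = 11.2×10³ / 250.3 = 44.75 N·m.
For a solid shaft τ_max = 16T/(πd³), so d = (16T/(π τ_allow))^(1/3) = (16·44.75/(π·1.12×10^8))^(1/3) = 0.01267 m.

12.7 mm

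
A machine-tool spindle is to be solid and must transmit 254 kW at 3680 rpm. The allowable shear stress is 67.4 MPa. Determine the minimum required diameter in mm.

36.8 mm

ω = 2π·3680/60 = 385.4 rad/s, so T = P/ω = 254×10³ / 385.4 = 659.1 N·m.
For a solid shaft τ_max = 16T/(πd³), so d = (16T/(π τ_allow))^(1/3) = (16·659.1/(π·6.74×10^7))^(1/3) = 0.03679 m.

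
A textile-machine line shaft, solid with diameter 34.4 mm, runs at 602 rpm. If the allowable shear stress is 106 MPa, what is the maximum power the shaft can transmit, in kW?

J = πd⁴/32 = π(0.0344)⁴/32 = 1.375×10^-7 m⁴.
T_max = τ_allow·J/r = 1.06×10^8 × 1.375×10^-7 / 0.0172 = 847.2 N·m.
ω = 2π·602/60 = 63.04 rad/s, so P_max = T_max·ω = 5.341×10^4 W.

53.4 kW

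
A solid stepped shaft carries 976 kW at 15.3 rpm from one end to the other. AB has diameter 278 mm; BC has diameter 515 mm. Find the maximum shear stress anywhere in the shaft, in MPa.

144 MPa

ω = 2π·15.3/60 = 1.602 rad/s, so T = P/ω = 976×10³ / 1.602 = 609200 N·m.
Under the same torque, τ_max = 16T/(πd³) is largest where d is smallest — segment AB (d = 278 mm).
τ_max = 16·609200/(π·(0.278)³) = 1.444×10^8 Pa.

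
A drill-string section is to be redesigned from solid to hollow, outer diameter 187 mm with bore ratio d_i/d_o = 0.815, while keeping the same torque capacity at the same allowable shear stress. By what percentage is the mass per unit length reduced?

50.5 %

Equal τ_max and T ⇒ the solid shaft needs d_s³ = d_o³(1−k⁴), so d_s = 187·(1−0.815⁴)^(1/3) = 154.0 mm.
Area ratio A_h/A_s = d_o²(1−k²)/d_s² = (1−k²)/(1−k⁴)^(2/3) = 0.4949.
Mass saving = 1 − 0.4949 = 50.5 %.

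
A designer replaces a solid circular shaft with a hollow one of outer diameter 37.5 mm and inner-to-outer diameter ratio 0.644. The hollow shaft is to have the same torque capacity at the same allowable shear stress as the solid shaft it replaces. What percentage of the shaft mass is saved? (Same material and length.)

33.6 %

Equal τ_max and T ⇒ the solid shaft needs d_s³ = d_o³(1−k⁴), so d_s = 37.5·(1−0.644⁴)^(1/3) = 35.21 mm.
Area ratio A_h/A_s = d_o²(1−k²)/d_s² = (1−k²)/(1−k⁴)^(2/3) = 0.6637.
Mass saving = 1 − 0.6637 = 33.6 %.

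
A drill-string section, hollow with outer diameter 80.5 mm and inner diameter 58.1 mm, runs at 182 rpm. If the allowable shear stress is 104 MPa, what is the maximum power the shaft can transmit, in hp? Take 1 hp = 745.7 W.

198 hp

J = π(d_o⁴ − d_i⁴)/32 = π(0.0805⁴ − 0.0581⁴)/32 = 3.004×10^-6 m⁴.
T_max = τ_allow·J/r = 1.04×10^8 × 3.004×10^-6 / 0.0403 = 7762 N·m.
ω = 2π·182/60 = 19.06 rad/s, so P_max = T_max·ω = 1.479×10^5 W.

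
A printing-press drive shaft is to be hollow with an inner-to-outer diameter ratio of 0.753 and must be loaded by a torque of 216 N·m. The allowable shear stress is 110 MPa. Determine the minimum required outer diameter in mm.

24.5 mm

For a hollow shaft with d_i/d_o = 0.753: τ_max = 16T/(π d_o³ (1−k⁴)), so d_o = [16T/(π τ_allow (1−k⁴))]^(1/3) = [16·216.0/(π·1.10×10^8·0.6785)]^(1/3) = 0.02452 m.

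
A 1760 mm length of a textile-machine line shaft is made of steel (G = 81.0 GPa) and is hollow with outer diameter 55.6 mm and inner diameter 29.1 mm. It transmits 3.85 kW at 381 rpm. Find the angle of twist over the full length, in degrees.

ω = 2π·381/60 = 39.90 rad/s, so T = P/ω = 3.85×10³ / 39.90 = 96.50 N·m.
J = π(d_o⁴ − d_i⁴)/32 = π(0.0556⁴ − 0.0291⁴)/32 = 8.678×10^-7 m⁴.
θ = T·L/(G·J) = 96.50 × 1.76 / (81.0×10⁹ × 8.678×10^-7) = 2.416×10^-3 rad.

0.138°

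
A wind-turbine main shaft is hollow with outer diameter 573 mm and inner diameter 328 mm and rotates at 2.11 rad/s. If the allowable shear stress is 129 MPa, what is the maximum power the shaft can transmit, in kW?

J = π(d_o⁴ − d_i⁴)/32 = π(0.573⁴ − 0.328⁴)/32 = 9.447×10^-3 m⁴.
T_max = τ_allow·J/r = 1.29×10^8 × 9.447×10^-3 / 0.286 = 4.254e6 N·m.
ω = 2.11 rad/s, so P_max = T_max·ω = 8.975×10^6 W.

8980 kW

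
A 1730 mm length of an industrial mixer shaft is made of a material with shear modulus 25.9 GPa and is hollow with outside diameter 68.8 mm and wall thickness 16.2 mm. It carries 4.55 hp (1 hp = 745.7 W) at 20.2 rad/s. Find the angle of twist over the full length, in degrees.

0.317°

ω = 20.2 rad/s, so T = P/ω = 4.55×745.7 / 20.20 = 168.0 N·m.
J = π(d_o⁴ − d_i⁴)/32 = π(0.0688⁴ − 0.0364⁴)/32 = 2.027×10^-6 m⁴.
θ = T·L/(G·J) = 168.0 × 1.73 / (25.9×10⁹ × 2.027×10^-6) = 5.534×10^-3 rad.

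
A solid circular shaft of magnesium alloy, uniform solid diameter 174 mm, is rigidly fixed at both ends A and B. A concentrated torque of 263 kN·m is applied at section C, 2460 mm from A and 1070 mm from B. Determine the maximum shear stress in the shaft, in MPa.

With uniform GJ and both ends fixed, compatibility θ_AC = θ_CB gives T_A·a = T_B·b, together with T_A + T_B = T₀.
T_A = T₀·b/(a+b) = 263000·1070/3530 = 79720 N·m; T_B = 183300 N·m.
τ in each portion: τ_AC = 7.71×10^7 Pa, τ_CB = 1.77×10^8 Pa; maximum is in CB.
τ_max = T_CB·r/J = 183300·0.0870/9.00×10^-5 = 1.772×10^8 Pa.

177 MPa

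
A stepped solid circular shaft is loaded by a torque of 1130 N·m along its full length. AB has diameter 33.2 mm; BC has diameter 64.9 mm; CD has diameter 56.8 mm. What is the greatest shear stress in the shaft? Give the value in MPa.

157 MPa

Under the same torque, τ_max = 16T/(πd³) is largest where d is smallest — segment AB (d = 33.2 mm).
τ_max = 16·1130/(π·(0.0332)³) = 1.573×10^8 Pa.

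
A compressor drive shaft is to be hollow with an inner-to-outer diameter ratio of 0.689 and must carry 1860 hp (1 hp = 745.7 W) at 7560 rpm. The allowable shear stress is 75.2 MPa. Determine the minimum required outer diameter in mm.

ω = 2π·7560/60 = 791.7 rad/s, so T = P/ω = 1860×745.7 / 791.7 = 1752 N·m.
For a hollow shaft with d_i/d_o = 0.689: τ_max = 16T/(π d_o³ (1−k⁴)), so d_o = [16T/(π τ_allow (1−k⁴))]^(1/3) = [16·1752/(π·7.52×10^7·0.7746)]^(1/3) = 0.05350 m.

53.5 mm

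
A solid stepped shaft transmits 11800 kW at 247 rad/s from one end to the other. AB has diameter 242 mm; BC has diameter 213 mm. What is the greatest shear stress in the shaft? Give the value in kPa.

ω = 247 rad/s, so T = P/ω = 11800×10³ / 247.0 = 47770 N·m.
Under the same torque, τ_max = 16T/(πd³) is largest where d is smallest — segment BC (d = 213 mm).
τ_max = 16·47770/(π·(0.213)³) = 2.518×10^7 Pa.

25200 kPa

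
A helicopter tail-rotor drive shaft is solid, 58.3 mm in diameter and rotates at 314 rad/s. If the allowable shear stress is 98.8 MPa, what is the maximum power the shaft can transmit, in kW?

J = πd⁴/32 = π(0.0583)⁴/32 = 1.134×10^-6 m⁴.
T_max = τ_allow·J/r = 9.88×10^7 × 1.134×10^-6 / 0.0291 = 3844 N·m.
ω = 314 rad/s, so P_max = T_max·ω = 1.207×10^6 W.

1210 kW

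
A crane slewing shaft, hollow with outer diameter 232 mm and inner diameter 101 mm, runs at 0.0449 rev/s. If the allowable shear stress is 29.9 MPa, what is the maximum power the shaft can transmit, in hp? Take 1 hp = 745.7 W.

J = π(d_o⁴ − d_i⁴)/32 = π(0.232⁴ − 0.101⁴)/32 = 2.742×10^-4 m⁴.
T_max = τ_allow·J/r = 2.99×10^7 × 2.742×10^-4 / 0.116 = 70680 N·m.
ω = 2π·0.0449 = 0.2821 rad/s, so P_max = T_max·ω = 1.994×10^4 W.

26.7 hp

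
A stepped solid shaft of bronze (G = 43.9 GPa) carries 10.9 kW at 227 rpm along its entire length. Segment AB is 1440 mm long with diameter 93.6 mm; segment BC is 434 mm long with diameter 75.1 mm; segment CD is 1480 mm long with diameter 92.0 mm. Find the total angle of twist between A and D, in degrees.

ω = 2π·227/60 = 23.77 rad/s, so T = P/ω = 10.9×10³ / 23.77 = 458.5 N·m.
J_AB = π(0.0936)⁴/32 = 7.54×10^-6 m⁴; J_BC = π(0.0751)⁴/32 = 3.12×10^-6 m⁴; J_CD = π(0.0920)⁴/32 = 7.03×10^-6 m⁴.
θ = (T/G)·Σ L_i/J_i = (458.5/43.9×10⁹)·(1.44/7.54×10^-6 + 0.434/3.12×10^-6 + 1.48/7.03×10^-6) = 5.646×10^-3 rad.

0.323°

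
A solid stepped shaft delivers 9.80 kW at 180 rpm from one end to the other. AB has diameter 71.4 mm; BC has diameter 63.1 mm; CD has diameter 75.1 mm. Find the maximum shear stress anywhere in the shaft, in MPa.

ω = 2π·180/60 = 18.85 rad/s, so T = P/ω = 9.80×10³ / 18.85 = 519.9 N·m.
Under the same torque, τ_max = 16T/(πd³) is largest where d is smallest — segment BC (d = 63.1 mm).
τ_max = 16·519.9/(π·(0.0631)³) = 1.054×10^7 Pa.

10.5 MPa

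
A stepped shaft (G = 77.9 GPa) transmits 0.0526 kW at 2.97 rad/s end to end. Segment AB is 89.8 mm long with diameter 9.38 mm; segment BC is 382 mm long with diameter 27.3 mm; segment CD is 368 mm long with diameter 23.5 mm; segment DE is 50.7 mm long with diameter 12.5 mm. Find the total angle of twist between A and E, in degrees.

2.07°

ω = 2.97 rad/s, so T = P/ω = 0.0526×10³ / 2.970 = 17.71 N·m.
J_AB = π(0.00938)⁴/32 = 7.60×10^-10 m⁴; J_BC = π(0.0273)⁴/32 = 5.45×10^-8 m⁴; J_CD = π(0.0235)⁴/32 = 2.99×10^-8 m⁴; J_DE = π(0.0125)⁴/32 = 2.40×10^-9 m⁴.
θ = (T/G)·Σ L_i/J_i = (17.71/77.9×10⁹)·(0.0898/7.60×10^-10 + 0.382/5.45×10^-8 + 0.368/2.99×10^-8 + 0.0507/2.40×10^-9) = 0.03606 rad.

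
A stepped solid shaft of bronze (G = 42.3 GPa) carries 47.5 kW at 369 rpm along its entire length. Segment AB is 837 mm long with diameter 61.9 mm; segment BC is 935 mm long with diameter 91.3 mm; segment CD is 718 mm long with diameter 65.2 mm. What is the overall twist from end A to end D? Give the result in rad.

ω = 2π·369/60 = 38.64 rad/s, so T = P/ω = 47.5×10³ / 38.64 = 1229 N·m.
J_AB = π(0.0619)⁴/32 = 1.44×10^-6 m⁴; J_BC = π(0.0913)⁴/32 = 6.82×10^-6 m⁴; J_CD = π(0.0652)⁴/32 = 1.77×10^-6 m⁴.
θ = (T/G)·Σ L_i/J_i = (1229/42.3×10⁹)·(0.837/1.44×10^-6 + 0.935/6.82×10^-6 + 0.718/1.77×10^-6) = 0.03262 rad.

0.0326 rad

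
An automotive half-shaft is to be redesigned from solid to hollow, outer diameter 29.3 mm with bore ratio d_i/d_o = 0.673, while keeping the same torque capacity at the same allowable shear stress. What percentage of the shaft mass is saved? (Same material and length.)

Equal τ_max and T ⇒ the solid shaft needs d_s³ = d_o³(1−k⁴), so d_s = 29.3·(1−0.673⁴)^(1/3) = 27.14 mm.
Area ratio A_h/A_s = d_o²(1−k²)/d_s² = (1−k²)/(1−k⁴)^(2/3) = 0.6376.
Mass saving = 1 − 0.6376 = 36.2 %.

36.2 %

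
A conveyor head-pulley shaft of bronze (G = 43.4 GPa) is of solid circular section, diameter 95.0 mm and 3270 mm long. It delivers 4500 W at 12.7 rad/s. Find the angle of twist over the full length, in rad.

0.00334 rad

ω = 12.7 rad/s, so T = P/ω = 4500 / 12.70 = 354.3 N·m.
J = πd⁴/32 = π(0.0950)⁴/32 = 7.996×10^-6 m⁴.
θ = T·L/(G·J) = 354.3 × 3.27 / (43.4×10⁹ × 7.996×10^-6) = 3.339×10^-3 rad.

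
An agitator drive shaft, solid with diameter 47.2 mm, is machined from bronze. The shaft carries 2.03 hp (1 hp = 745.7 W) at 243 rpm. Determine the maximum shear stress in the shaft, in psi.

ω = 2π·243/60 = 25.45 rad/s, so T = P/ω = 2.03×745.7 / 25.45 = 59.49 N·m.
J = πd⁴/32 = π(0.0472)⁴/32 = 4.873×10^-7 m⁴.
τ_max = T·r/J = 59.49 × 0.0236 / 4.873×10^-7 = 2.881×10^6 Pa.

418 psi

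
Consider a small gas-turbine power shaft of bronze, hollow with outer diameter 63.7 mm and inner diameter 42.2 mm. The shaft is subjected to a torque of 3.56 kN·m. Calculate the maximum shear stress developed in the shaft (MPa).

J = π(d_o⁴ − d_i⁴)/32 = π(0.0637⁴ − 0.0422⁴)/32 = 1.305×10^-6 m⁴.
τ_max = T·r/J = 3560 × 0.0319 / 1.305×10^-6 = 8.688×10^7 Pa.

86.9 MPa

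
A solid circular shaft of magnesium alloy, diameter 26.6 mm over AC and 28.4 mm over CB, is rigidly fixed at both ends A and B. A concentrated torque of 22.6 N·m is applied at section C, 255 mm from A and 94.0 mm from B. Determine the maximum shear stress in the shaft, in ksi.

Compatibility: T_A·a/J_AC = T_B·b/J_CB with T_A + T_B = T₀.
J_AC = 4.92×10^-8 m⁴, J_CB = 6.39×10^-8 m⁴, so T_A = T₀·(J_AC/a)/((J_AC/a)+(J_CB/b)) = 4.994 N·m, T_B = 17.61 N·m.
τ in each portion: τ_AC = 1.35×10^6 Pa, τ_CB = 3.91×10^6 Pa; maximum is in CB.
τ_max = T_CB·r/J = 17.61·0.0142/6.39×10^-8 = 3.914×10^6 Pa.

0.568 ksi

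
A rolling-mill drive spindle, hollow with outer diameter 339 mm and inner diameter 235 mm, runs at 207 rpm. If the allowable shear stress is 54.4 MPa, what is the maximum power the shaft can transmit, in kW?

J = π(d_o⁴ − d_i⁴)/32 = π(0.339⁴ − 0.235⁴)/32 = 9.972×10^-4 m⁴.
T_max = τ_allow·J/r = 5.44×10^7 × 9.972×10^-4 / 0.170 = 320000 N·m.
ω = 2π·207/60 = 21.68 rad/s, so P_max = T_max·ω = 6.937×10^6 W.

6940 kW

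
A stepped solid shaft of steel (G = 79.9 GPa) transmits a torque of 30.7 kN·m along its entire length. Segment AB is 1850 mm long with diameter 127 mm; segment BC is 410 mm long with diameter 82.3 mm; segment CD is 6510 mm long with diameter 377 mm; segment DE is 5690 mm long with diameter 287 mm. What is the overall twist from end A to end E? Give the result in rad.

J_AB = π(0.127)⁴/32 = 2.55×10^-5 m⁴; J_BC = π(0.0823)⁴/32 = 4.50×10^-6 m⁴; J_CD = π(0.377)⁴/32 = 1.98×10^-3 m⁴; J_DE = π(0.287)⁴/32 = 6.66×10^-4 m⁴.
θ = (T/G)·Σ L_i/J_i = (30700/79.9×10⁹)·(1.85/2.55×10^-5 + 0.410/4.50×10^-6 + 6.51/1.98×10^-3 + 5.69/6.66×10^-4) = 0.06735 rad.

0.0674 rad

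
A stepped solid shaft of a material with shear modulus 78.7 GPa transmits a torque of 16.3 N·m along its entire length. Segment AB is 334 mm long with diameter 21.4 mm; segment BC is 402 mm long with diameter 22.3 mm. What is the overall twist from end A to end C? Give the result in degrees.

0.389°

J_AB = π(0.0214)⁴/32 = 2.06×10^-8 m⁴; J_BC = π(0.0223)⁴/32 = 2.43×10^-8 m⁴.
θ = (T/G)·Σ L_i/J_i = (16.30/78.7×10⁹)·(0.334/2.06×10^-8 + 0.402/2.43×10^-8) = 6.789×10^-3 rad.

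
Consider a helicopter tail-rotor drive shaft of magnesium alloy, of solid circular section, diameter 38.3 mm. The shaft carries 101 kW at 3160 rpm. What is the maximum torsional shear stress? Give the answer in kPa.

ω = 2π·3160/60 = 330.9 rad/s, so T = P/ω = 101×10³ / 330.9 = 305.2 N·m.
J = πd⁴/32 = π(0.0383)⁴/32 = 2.112×10^-7 m⁴.
τ_max = T·r/J = 305.2 × 0.0191 / 2.112×10^-7 = 2.767×10^7 Pa.

27700 kPa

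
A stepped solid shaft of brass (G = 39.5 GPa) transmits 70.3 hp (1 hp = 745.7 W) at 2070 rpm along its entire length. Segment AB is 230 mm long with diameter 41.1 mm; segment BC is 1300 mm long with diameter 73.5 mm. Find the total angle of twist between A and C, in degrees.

ω = 2π·2070/60 = 216.8 rad/s, so T = P/ω = 70.3×745.7 / 216.8 = 241.8 N·m.
J_AB = π(0.0411)⁴/32 = 2.80×10^-7 m⁴; J_BC = π(0.0735)⁴/32 = 2.87×10^-6 m⁴.
θ = (T/G)·Σ L_i/J_i = (241.8/39.5×10⁹)·(0.230/2.80×10^-7 + 1.30/2.87×10^-6) = 7.805×10^-3 rad.

0.447°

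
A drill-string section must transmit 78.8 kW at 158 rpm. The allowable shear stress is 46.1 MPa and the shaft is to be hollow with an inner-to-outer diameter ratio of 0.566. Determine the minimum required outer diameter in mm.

83.7 mm

ω = 2π·158/60 = 16.55 rad/s, so T = P/ω = 78.8×10³ / 16.55 = 4763 N·m.
For a hollow shaft with d_i/d_o = 0.566: τ_max = 16T/(π d_o³ (1−k⁴)), so d_o = [16T/(π τ_allow (1−k⁴))]^(1/3) = [16·4763/(π·4.61×10^7·0.8974)]^(1/3) = 0.08370 m.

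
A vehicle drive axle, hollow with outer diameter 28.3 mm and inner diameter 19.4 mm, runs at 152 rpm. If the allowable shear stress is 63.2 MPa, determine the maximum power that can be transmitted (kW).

J = π(d_o⁴ − d_i⁴)/32 = π(0.0283⁴ − 0.0194⁴)/32 = 4.907×10^-8 m⁴.
T_max = τ_allow·J/r = 6.32×10^7 × 4.907×10^-8 / 0.0142 = 219.1 N·m.
ω = 2π·152/60 = 15.92 rad/s, so P_max = T_max·ω = 3488 W.

3.49 kW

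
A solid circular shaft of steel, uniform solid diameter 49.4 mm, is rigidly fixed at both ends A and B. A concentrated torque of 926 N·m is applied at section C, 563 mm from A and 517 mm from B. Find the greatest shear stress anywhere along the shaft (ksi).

2.96 ksi

With uniform GJ and both ends fixed, compatibility θ_AC = θ_CB gives T_A·a = T_B·b, together with T_A + T_B = T₀.
T_A = T₀·b/(a+b) = 926.0·517/1080 = 443.3 N·m; T_B = 482.7 N·m.
τ in each portion: τ_AC = 1.87×10^7 Pa, τ_CB = 2.04×10^7 Pa; maximum is in CB.
τ_max = T_CB·r/J = 482.7·0.0247/5.85×10^-7 = 2.039×10^7 Pa.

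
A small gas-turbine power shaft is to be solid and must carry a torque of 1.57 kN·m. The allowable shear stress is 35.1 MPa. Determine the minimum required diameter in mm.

61.1 mm

For a solid shaft τ_max = 16T/(πd³), so d = (16T/(π τ_allow))^(1/3) = (16·1570/(π·3.51×10^7))^(1/3) = 0.06107 m.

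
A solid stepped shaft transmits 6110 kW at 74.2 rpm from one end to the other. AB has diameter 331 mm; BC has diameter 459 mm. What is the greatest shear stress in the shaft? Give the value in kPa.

ω = 2π·74.2/60 = 7.770 rad/s, so T = P/ω = 6110×10³ / 7.770 = 786300 N·m.
Under the same torque, τ_max = 16T/(πd³) is largest where d is smallest — segment AB (d = 331 mm).
τ_max = 16·786300/(π·(0.331)³) = 1.104×10^8 Pa.

110000 kPa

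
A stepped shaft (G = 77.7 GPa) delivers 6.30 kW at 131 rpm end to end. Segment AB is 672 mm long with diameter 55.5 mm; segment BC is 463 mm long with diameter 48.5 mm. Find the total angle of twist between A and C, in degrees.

0.533°

ω = 2π·131/60 = 13.72 rad/s, so T = P/ω = 6.30×10³ / 13.72 = 459.2 N·m.
J_AB = π(0.0555)⁴/32 = 9.31×10^-7 m⁴; J_BC = π(0.0485)⁴/32 = 5.43×10^-7 m⁴.
θ = (T/G)·Σ L_i/J_i = (459.2/77.7×10⁹)·(0.672/9.31×10^-7 + 0.463/5.43×10^-7) = 9.302×10^-3 rad.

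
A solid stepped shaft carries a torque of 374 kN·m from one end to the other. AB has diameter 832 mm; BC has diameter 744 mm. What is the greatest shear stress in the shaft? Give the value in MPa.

Under the same torque, τ_max = 16T/(πd³) is largest where d is smallest — segment BC (d = 744 mm).
τ_max = 16·374000/(π·(0.744)³) = 4.625×10^6 Pa.

4.63 MPa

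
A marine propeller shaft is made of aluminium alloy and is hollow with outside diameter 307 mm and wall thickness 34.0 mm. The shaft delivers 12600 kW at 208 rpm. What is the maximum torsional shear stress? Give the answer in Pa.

1.61e8 Pa

ω = 2π·208/60 = 21.78 rad/s, so T = P/ω = 12600×10³ / 21.78 = 578500 N·m.
J = π(d_o⁴ − d_i⁴)/32 = π(0.307⁴ − 0.239⁴)/32 = 5.517×10^-4 m⁴.
τ_max = T·r/J = 578500 × 0.153 / 5.517×10^-4 = 1.609×10^8 Pa.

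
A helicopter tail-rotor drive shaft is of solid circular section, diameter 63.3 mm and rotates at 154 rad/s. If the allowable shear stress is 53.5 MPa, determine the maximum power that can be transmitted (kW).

410 kW

J = πd⁴/32 = π(0.0633)⁴/32 = 1.576×10^-6 m⁴.
T_max = τ_allow·J/r = 5.35×10^7 × 1.576×10^-6 / 0.0316 = 2664 N·m.
ω = 154 rad/s, so P_max = T_max·ω = 4.103×10^5 W.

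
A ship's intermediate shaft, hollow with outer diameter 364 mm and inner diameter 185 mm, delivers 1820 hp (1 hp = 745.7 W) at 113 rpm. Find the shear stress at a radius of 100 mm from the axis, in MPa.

7.13 MPa

ω = 2π·113/60 = 11.83 rad/s, so T = P/ω = 1820×745.7 / 11.83 = 114700 N·m.
J = π(d_o⁴ − d_i⁴)/32 = π(0.364⁴ − 0.185⁴)/32 = 1.608×10^-3 m⁴.
Shear stress varies linearly with radius: τ = T·r/J = 114700 × 0.100 / 1.608×10^-3 = 7.130×10^6 Pa.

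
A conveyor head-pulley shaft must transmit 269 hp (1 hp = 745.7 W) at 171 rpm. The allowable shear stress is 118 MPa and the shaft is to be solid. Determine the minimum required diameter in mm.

ω = 2π·171/60 = 17.91 rad/s, so T = P/ω = 269×745.7 / 17.91 = 11200 N·m.
For a solid shaft τ_max = 16T/(πd³), so d = (16T/(π τ_allow))^(1/3) = (16·11200/(π·1.18×10^8))^(1/3) = 0.07849 m.

78.5 mm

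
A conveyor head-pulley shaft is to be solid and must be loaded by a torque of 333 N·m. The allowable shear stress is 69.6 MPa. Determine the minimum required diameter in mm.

For a solid shaft τ_max = 16T/(πd³), so d = (16T/(π τ_allow))^(1/3) = (16·333.0/(π·6.96×10^7))^(1/3) = 0.02899 m.

29.0 mm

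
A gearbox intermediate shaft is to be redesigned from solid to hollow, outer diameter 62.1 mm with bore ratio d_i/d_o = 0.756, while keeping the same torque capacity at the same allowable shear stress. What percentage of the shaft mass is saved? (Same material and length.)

44.2 %

Equal τ_max and T ⇒ the solid shaft needs d_s³ = d_o³(1−k⁴), so d_s = 62.1·(1−0.756⁴)^(1/3) = 54.43 mm.
Area ratio A_h/A_s = d_o²(1−k²)/d_s² = (1−k²)/(1−k⁴)^(2/3) = 0.5577.
Mass saving = 1 − 0.5577 = 44.2 %.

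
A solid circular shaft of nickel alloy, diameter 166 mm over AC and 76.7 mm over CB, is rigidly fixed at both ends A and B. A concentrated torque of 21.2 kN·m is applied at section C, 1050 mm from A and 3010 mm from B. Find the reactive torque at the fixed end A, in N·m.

Compatibility: T_A·a/J_AC = T_B·b/J_CB with T_A + T_B = T₀.
J_AC = 7.45×10^-5 m⁴, J_CB = 3.40×10^-6 m⁴, so T_A = T₀·(J_AC/a)/((J_AC/a)+(J_CB/b)) = 20870 N·m, T_B = 331.8 N·m.

20900 N·m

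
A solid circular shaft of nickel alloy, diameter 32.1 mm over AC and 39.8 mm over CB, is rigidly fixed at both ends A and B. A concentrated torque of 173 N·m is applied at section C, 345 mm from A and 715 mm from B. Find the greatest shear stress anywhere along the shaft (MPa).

12.4 MPa

Compatibility: T_A·a/J_AC = T_B·b/J_CB with T_A + T_B = T₀.
J_AC = 1.04×10^-7 m⁴, J_CB = 2.46×10^-7 m⁴, so T_A = T₀·(J_AC/a)/((J_AC/a)+(J_CB/b)) = 80.83 N·m, T_B = 92.17 N·m.
τ in each portion: τ_AC = 1.24×10^7 Pa, τ_CB = 7.45×10^6 Pa; maximum is in AC.
τ_max = T_AC·r/J = 80.83·0.0161/1.04×10^-7 = 1.245×10^7 Pa.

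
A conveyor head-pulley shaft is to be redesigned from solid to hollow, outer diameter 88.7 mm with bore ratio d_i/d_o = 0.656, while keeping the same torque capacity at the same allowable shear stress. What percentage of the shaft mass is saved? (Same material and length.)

34.7 %

Equal τ_max and T ⇒ the solid shaft needs d_s³ = d_o³(1−k⁴), so d_s = 88.7·(1−0.656⁴)^(1/3) = 82.85 mm.
Area ratio A_h/A_s = d_o²(1−k²)/d_s² = (1−k²)/(1−k⁴)^(2/3) = 0.6530.
Mass saving = 1 − 0.6530 = 34.7 %.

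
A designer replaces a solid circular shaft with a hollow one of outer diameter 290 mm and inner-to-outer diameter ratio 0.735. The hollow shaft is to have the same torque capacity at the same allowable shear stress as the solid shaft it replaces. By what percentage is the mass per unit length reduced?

Equal τ_max and T ⇒ the solid shaft needs d_s³ = d_o³(1−k⁴), so d_s = 290·(1−0.735⁴)^(1/3) = 258.5 mm.
Area ratio A_h/A_s = d_o²(1−k²)/d_s² = (1−k²)/(1−k⁴)^(2/3) = 0.5787.
Mass saving = 1 − 0.5787 = 42.1 %.

42.1 %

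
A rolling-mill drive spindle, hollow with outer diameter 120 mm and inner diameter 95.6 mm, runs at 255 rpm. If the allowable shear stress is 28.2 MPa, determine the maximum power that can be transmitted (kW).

J = π(d_o⁴ − d_i⁴)/32 = π(0.120⁴ − 0.0956⁴)/32 = 1.216×10^-5 m⁴.
T_max = τ_allow·J/r = 2.82×10^7 × 1.216×10^-5 / 0.0600 = 5714 N·m.
ω = 2π·255/60 = 26.70 rad/s, so P_max = T_max·ω = 1.526×10^5 W.

153 kW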